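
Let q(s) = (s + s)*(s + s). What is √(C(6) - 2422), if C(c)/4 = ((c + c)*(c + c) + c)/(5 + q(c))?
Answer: 19*I*√148702/149 ≈ 49.173*I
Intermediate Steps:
q(s) = 4*s² (q(s) = (2*s)*(2*s) = 4*s²)
C(c) = 4*(c + 4*c²)/(5 + 4*c²) (C(c) = 4*(((c + c)*(c + c) + c)/(5 + 4*c²)) = 4*(((2*c)*(2*c) + c)/(5 + 4*c²)) = 4*((4*c² + c)/(5 + 4*c²)) = 4*((c + 4*c²)/(5 + 4*c²)) = 4*(c + 4*c²)/(5 + 4*c²))
√(C(6) - 2422) = √(4*6*(1 + 4*6)/(5 + 4*6²) - 2422) = √(4*6*(1 + 24)/(5 + 4*36) - 2422) = √(4*6*25/(5 + 144) - 2422) = √(4*6*25/149 - 2422) = √(4*6*(1/149)*25 - 2422) = √(600/149 - 2422) = √(-360278/149) = 19*I*√148702/149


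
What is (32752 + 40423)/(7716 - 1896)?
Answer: 14635/1164 ≈ 12.573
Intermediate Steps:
(32752 + 40423)/(7716 - 1896) = 73175/5820 = 73175*(1/5820) = 14635/1164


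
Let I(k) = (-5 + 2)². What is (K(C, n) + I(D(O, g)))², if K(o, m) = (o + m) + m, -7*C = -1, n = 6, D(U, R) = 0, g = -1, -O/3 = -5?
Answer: 21904/49 ≈ 447.02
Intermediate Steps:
O = 15 (O = -3*(-5) = 15)
C = ⅐ (C = -⅐*(-1) = ⅐ ≈ 0.14286)
I(k) = 9 (I(k) = (-3)² = 9)
K(o, m) = o + 2*m (K(o, m) = (m + o) + m = o + 2*m)
(K(C, n) + I(D(O, g)))² = ((⅐ + 2*6) + 9)² = ((⅐ + 12) + 9)² = (85/7 + 9)² = (148/7)² = 21904/49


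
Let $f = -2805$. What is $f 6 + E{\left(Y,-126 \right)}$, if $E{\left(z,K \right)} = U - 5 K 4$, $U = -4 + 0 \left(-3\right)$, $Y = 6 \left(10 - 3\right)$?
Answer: $-14314$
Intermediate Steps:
$Y = 42$ ($Y = 6 \cdot 7 = 42$)
$U = -4$ ($U = -4 + 0 = -4$)
$E{\left(z,K \right)} = -4 - 20 K$ ($E{\left(z,K \right)} = -4 - 5 K 4 = -4 - 5 \cdot 4 K = -4 - 20 K$)
$f 6 + E{\left(Y,-126 \right)} = \left(-2805\right) 6 - -2516 = -16830 + \left(-4 + 2520\right) = -16830 + 2516 = -14314$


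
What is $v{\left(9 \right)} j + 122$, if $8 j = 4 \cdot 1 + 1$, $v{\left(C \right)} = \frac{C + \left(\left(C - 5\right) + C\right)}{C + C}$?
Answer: $\frac{8839}{72} \approx 122.76$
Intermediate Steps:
$v{\left(C \right)} = \frac{-5 + 3 C}{2 C}$ ($v{\left(C \right)} = \frac{C + \left(\left(-5 + C\right) + C\right)}{2 C} = \left(C + \left(-5 + 2 C\right)\right) \frac{1}{2 C} = \left(-5 + 3 C\right) \frac{1}{2 C} = \frac{-5 + 3 C}{2 C}$)
$j = \frac{5}{8}$ ($j = \frac{4 \cdot 1 + 1}{8} = \frac{4 + 1}{8} = \frac{1}{8} \cdot 5 = \frac{5}{8} \approx 0.625$)
$v{\left(9 \right)} j + 122 = \frac{-5 + 3 \cdot 9}{2 \cdot 9} \cdot \frac{5}{8} + 122 = \frac{1}{2} \cdot \frac{1}{9} \left(-5 + 27\right) \frac{5}{8} + 122 = \frac{1}{2} \cdot \frac{1}{9} \cdot 22 \cdot \frac{5}{8} + 122 = \frac{11}{9} \cdot \frac{5}{8} + 122 = \frac{55}{72} + 122 = \frac{8839}{72}$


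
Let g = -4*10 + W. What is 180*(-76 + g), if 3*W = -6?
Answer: -21240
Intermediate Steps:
W = -2 (W = (⅓)*(-6) = -2)
g = -42 (g = -4*10 - 2 = -40 - 2 = -42)
180*(-76 + g) = 180*(-76 - 42) = 180*(-118) = -21240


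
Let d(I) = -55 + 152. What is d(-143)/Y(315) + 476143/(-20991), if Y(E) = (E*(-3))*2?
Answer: -300648799/13224330 ≈ -22.735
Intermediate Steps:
d(I) = 97
Y(E) = -6*E (Y(E) = -3*E*2 = -6*E)
d(-143)/Y(315) + 476143/(-20991) = 97/((-6*315)) + 476143/(-20991) = 97/(-1890) + 476143*(-1/20991) = 97*(-1/1890) - 476143/20991 = -97/1890 - 476143/20991 = -300648799/13224330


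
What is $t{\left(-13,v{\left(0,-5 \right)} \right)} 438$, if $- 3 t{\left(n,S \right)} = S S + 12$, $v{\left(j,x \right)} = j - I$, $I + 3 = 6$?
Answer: $-3066$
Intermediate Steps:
$I = 3$ ($I = -3 + 6 = 3$)
$v{\left(j,x \right)} = -3 + j$ ($v{\left(j,x \right)} = j - 3 = -3 + j$)
$t{\left(n,S \right)} = -4 - \frac{S^{2}}{3}$ ($t{\left(n,S \right)} = - \frac{S S + 12}{3} = - \frac{S^{2} + 12}{3} = - \frac{12 + S^{2}}{3} = -4 - \frac{S^{2}}{3}$)
$t{\left(-13,v{\left(0,-5 \right)} \right)} 438 = \left(-4 - \frac{\left(-3 + 0\right)^{2}}{3}\right) 438 = \left(-4 - \frac{\left(-3\right)^{2}}{3}\right) 438 = \left(-4 - 3\right) 438 = \left(-7\right) 438 = -3066$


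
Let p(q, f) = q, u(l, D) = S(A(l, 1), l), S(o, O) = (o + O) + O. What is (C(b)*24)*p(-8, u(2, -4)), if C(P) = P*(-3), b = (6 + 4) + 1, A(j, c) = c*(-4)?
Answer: 6336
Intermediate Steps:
A(j, c) = -4*c
S(o, O) = o + 2*O (S(o, O) = (O + o) + O = o + 2*O)
u(l, D) = -4 + 2*l (u(l, D) = -4*1 + 2*l = -4 + 2*l)
b = 11 (b = 10 + 1 = 11)
C(P) = -3*P
(C(b)*24)*p(-8, u(2, -4)) = (-3*11*24)*(-8) = -33*24*(-8) = -792*(-8) = 6336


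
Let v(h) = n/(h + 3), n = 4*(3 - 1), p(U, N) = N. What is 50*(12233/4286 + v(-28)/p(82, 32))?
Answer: 609507/4286 ≈ 142.21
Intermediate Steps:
n = 8 (n = 4*2 = 8)
v(h) = 8/(3 + h) (v(h) = 8/(h + 3) = 8/(3 + h))
50*(12233/4286 + v(-28)/p(82, 32)) = 50*(12233/4286 + (8/(3 - 28))/32) = 50*(12233*(1/4286) + (8/(-25))*(1/32)) = 50*(12233/4286 + (8*(-1/25))*(1/32)) = 50*(12233/4286 - 8/25*1/32) = 50*(12233/4286 - 1/100) = 50*(609507/214300) = 609507/4286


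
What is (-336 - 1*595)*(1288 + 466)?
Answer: -1632974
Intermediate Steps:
(-336 - 1*595)*(1288 + 466) = (-336 - 595)*1754 = -931*1754 = -1632974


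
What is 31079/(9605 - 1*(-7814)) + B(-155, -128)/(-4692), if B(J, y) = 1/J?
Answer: 22602530959/12668141940 ≈ 1.7842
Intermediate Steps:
31079/(9605 - 1*(-7814)) + B(-155, -128)/(-4692) = 31079/(9605 - 1*(-7814)) + 1/(-155*(-4692)) = 31079/(9605 + 7814) - 1/155*(-1/4692) = 31079/17419 + 1/727260 = 22602530959/12668141940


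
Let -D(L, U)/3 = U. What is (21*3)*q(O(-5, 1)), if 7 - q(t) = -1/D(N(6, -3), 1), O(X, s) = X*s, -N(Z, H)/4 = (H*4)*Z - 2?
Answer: 420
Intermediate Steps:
N(Z, H) = 8 - 16*H*Z (N(Z, H) = -4*((H*4)*Z - 2) = -4*((4*H)*Z - 2) = -4*(4*H*Z - 2) = -4*(-2 + 4*H*Z) = 8 - 16*H*Z)
D(L, U) = -3*U
q(t) = 20/3 (q(t) = 7 - (-1)/((-3*1)) = 7 - (-1)/(-3) = 7 - (-1)*(-1)/3 = 7 - 1*⅓ = 7 - ⅓ = 20/3)
(21*3)*q(O(-5, 1)) = (21*3)*(20/3) = 63*(20/3) = 420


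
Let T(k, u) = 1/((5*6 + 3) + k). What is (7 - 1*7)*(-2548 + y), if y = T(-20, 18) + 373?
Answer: 0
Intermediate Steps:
T(k, u) = 1/(33 + k) (T(k, u) = 1/((30 + 3) + k) = 1/(33 + k))
y = 4850/13 (y = 1/(33 - 20) + 373 = 1/13 + 373 = 4850/13 ≈ 373.08)
(7 - 1*7)*(-2548 + y) = (7 - 1*7)*(-2548 + 4850/13) = (7 - 7)*(-28274/13) = 0*(-28274/13) = 0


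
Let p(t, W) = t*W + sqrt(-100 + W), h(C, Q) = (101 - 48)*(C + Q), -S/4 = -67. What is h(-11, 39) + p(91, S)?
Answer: 25872 + 2*sqrt(42) ≈ 25885.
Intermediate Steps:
S = 268 (S = -4*(-67) = 268)
h(C, Q) = 53*C + 53*Q (h(C, Q) = 53*(C + Q) = 53*C + 53*Q)
p(t, W) = sqrt(-100 + W) + W*t (p(t, W) = W*t + sqrt(-100 + W) = sqrt(-100 + W) + W*t)
h(-11, 39) + p(91, S) = (53*(-11) + 53*39) + (sqrt(-100 + 268) + 268*91) = (-583 + 2067) + (sqrt(168) + 24388) = 1484 + (2*sqrt(42) + 24388) = 1484 + (24388 + 2*sqrt(42)) = 25872 + 2*sqrt(42)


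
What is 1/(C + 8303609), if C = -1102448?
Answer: 1/7201161 ≈ 1.3887e-7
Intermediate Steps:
1/(C + 8303609) = 1/(-1102448 + 8303609) = 1/7201161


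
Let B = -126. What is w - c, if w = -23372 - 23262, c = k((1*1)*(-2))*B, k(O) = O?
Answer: -46886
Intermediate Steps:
c = 252 (c = ((1*1)*(-2))*(-126) = (1*(-2))*(-126) = -2*(-126) = 252)
w = -46634
w - c = -46634 - 1*252 = -46634 - 252 = -46886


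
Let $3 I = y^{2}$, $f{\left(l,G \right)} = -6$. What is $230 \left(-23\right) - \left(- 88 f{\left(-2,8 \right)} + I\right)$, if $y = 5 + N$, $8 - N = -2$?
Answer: $-5893$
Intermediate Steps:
$N = 10$ ($N = 8 - -2 = 8 + 2 = 10$)
$y = 15$ ($y = 5 + 10 = 15$)
$I = 75$ ($I = \frac{15^{2}}{3} = \frac{1}{3} \cdot 225 = 75$)
$230 \left(-23\right) - \left(- 88 f{\left(-2,8 \right)} + I\right) = 230 \left(-23\right) - \left(\left(-88\right) \left(-6\right) + 75\right) = -5290 - \left(528 + 75\right) = -5290 - 603 = -5893$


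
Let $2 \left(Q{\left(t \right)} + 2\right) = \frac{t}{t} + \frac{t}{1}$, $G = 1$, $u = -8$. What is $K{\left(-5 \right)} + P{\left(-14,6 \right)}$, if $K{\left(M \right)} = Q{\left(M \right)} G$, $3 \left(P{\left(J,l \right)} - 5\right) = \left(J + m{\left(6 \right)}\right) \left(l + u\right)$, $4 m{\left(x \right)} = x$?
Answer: $\frac{28}{3} \approx 9.3333$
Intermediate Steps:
$m{\left(x \right)} = \frac{x}{4}$
$P{\left(J,l \right)} = 5 + \frac{\left(-8 + l\right) \left(\frac{3}{2} + J\right)}{3}$ ($P{\left(J,l \right)} = 5 + \frac{\left(J + \frac{1}{4} \cdot 6\right) \left(l - 8\right)}{3} = 5 + \frac{\left(J + \frac{3}{2}\right) \left(-8 + l\right)}{3} = 5 + \frac{\left(\frac{3}{2} + J\right) \left(-8 + l\right)}{3} = 5 + \frac{\left(-8 + l\right) \left(\frac{3}{2} + J\right)}{3}$)
$Q{\left(t \right)} = - \frac{3}{2} + \frac{t}{2}$ ($Q{\left(t \right)} = -2 + \frac{\frac{t}{t} + \frac{t}{1}}{2} = -2 + \frac{1 + t 1}{2} = -2 + \frac{1 + t}{2} = -2 + \left(\frac{1}{2} + \frac{t}{2}\right) = - \frac{3}{2} + \frac{t}{2}$)
$K{\left(M \right)} = - \frac{3}{2} + \frac{M}{2}$ ($K{\left(M \right)} = \left(- \frac{3}{2} + \frac{M}{2}\right) 1 = - \frac{3}{2} + \frac{M}{2}$)
$K{\left(-5 \right)} + P{\left(-14,6 \right)} = \left(- \frac{3}{2} + \frac{1}{2} \left(-5\right)\right) + \left(1 + \frac{1}{2} \cdot 6 - - \frac{112}{3} + \frac{1}{3} \left(-14\right) 6\right) = \left(- \frac{3}{2} - \frac{5}{2}\right) + \left(1 + 3 + \frac{112}{3} - 28\right) = -4 + \frac{40}{3} = \frac{28}{3}$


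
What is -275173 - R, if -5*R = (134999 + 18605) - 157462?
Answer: -1379723/5 ≈ -2.7594e+5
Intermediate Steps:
R = 3858/5 (R = -((134999 + 18605) - 157462)/5 = -(153604 - 157462)/5 = -⅕*(-3858) = 3858/5 ≈ 771.60)
-275173 - R = -275173 - 1*3858/5 = -275173 - 3858/5 = -1379723/5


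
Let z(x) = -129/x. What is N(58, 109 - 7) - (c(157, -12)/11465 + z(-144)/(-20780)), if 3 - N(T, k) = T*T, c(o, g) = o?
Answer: -7687074882137/2287129920 ≈ -3361.0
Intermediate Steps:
N(T, k) = 3 - T² (N(T, k) = 3 - T*T = 3 - T²)
N(58, 109 - 7) - (c(157, -12)/11465 + z(-144)/(-20780)) = (3 - 1*58²) - (157/11465 - 129/(-144)/(-20780)) = (3 - 1*3364) - (157*(1/11465) - 129*(-1/144)*(-1/20780)) = (3 - 3364) - (157/11465 + (43/48)*(-1/20780)) = -3361 - (157/11465 - 43/997440) = -3361 - 1*31221017/2287129920 = -3361 - 31221017/2287129920 = -7687074882137/2287129920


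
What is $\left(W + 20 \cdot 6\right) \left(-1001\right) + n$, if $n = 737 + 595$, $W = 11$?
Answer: $-129799$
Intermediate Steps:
$n = 1332$
$\left(W + 20 \cdot 6\right) \left(-1001\right) + n = \left(11 + 20 \cdot 6\right) \left(-1001\right) + 1332 = \left(11 + 120\right) \left(-1001\right) + 1332 = 131 \left(-1001\right) + 1332 = -131131 + 1332 = -129799$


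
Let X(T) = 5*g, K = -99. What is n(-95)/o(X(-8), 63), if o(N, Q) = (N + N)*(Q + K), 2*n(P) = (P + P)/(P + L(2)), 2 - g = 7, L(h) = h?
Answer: 19/33480 ≈ 0.00056750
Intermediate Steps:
g = -5 (g = 2 - 1*7 = 2 - 7 = -5)
n(P) = P/(2 + P) (n(P) = ((P + P)/(P + 2))/2 = ((2*P)/(2 + P))/2 = (2*P/(2 + P))/2 = P/(2 + P))
X(T) = -25 (X(T) = 5*(-5) = -25)
o(N, Q) = 2*N*(-99 + Q) (o(N, Q) = (N + N)*(Q - 99) = (2*N)*(-99 + Q) = 2*N*(-99 + Q))
n(-95)/o(X(-8), 63) = (-95/(2 - 95))/((2*(-25)*(-99 + 63))) = (-95/(-93))/((2*(-25)*(-36))) = -95*(-1/93)/1800 = (95/93)*(1/1800) = 19/33480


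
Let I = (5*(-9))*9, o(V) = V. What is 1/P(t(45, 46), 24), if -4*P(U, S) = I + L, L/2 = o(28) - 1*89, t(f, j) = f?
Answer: 4/527 ≈ 0.0075901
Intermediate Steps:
I = -405 (I = -45*9 = -405)
L = -122 (L = 2*(28 - 1*89) = 2*(28 - 89) = 2*(-61) = -122)
P(U, S) = 527/4 (P(U, S) = -(-405 - 122)/4 = -¼*(-527) = 527/4)
1/P(t(45, 46), 24) = 1/(527/4) = 4/527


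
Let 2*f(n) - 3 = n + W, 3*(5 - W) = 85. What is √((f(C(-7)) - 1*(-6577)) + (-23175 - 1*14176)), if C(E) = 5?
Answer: I*√277035/3 ≈ 175.45*I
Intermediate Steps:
W = -70/3 (W = 5 - ⅓*85 = 5 - 85/3 = -70/3 ≈ -23.333)
f(n) = -61/6 + n/2 (f(n) = 3/2 + (n - 70/3)/2 = 3/2 + (-70/3 + n)/2 = 3/2 + (-35/3 + n/2) = -61/6 + n/2)
√((f(C(-7)) - 1*(-6577)) + (-23175 - 1*14176)) = √(((-61/6 + (½)*5) - 1*(-6577)) + (-23175 - 1*14176)) = √(((-61/6 + 5/2) + 6577) + (-23175 - 14176)) = √((-23/3 + 6577) - 37351) = √(19708/3 - 37351) = √(-92345/3) = I*√277035/3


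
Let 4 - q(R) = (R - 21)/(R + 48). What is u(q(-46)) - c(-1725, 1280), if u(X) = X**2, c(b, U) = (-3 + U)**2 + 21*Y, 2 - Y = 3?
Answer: -6517207/4 ≈ -1.6293e+6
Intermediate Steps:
Y = -1 (Y = 2 - 1*3 = 2 - 3 = -1)
q(R) = 4 - (-21 + R)/(48 + R) (q(R) = 4 - (R - 21)/(R + 48) = 4 - (-21 + R)/(48 + R))
c(b, U) = -21 + (-3 + U)**2 (c(b, U) = (-3 + U)**2 + 21*(-1) = (-3 + U)**2 - 21 = -21 + (-3 + U)**2)
u(q(-46)) - c(-1725, 1280) = (3*(71 - 46)/(48 - 46))**2 - (-21 + (-3 + 1280)**2) = (3*25/2)**2 - (-21 + 1277**2) = (3*(1/2)*25)**2 - (-21 + 1630729) = (75/2)**2 - 1*1630708 = 5625/4 - 1630708 = -6517207/4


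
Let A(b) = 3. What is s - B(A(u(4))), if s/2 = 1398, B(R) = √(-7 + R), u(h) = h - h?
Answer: 2796 - 2*I ≈ 2796.0 - 2.0*I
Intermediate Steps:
u(h) = 0
s = 2796 (s = 2*1398 = 2796)
s - B(A(u(4))) = 2796 - √(-7 + 3) = 2796 - √(-4) = 2796 - 2*I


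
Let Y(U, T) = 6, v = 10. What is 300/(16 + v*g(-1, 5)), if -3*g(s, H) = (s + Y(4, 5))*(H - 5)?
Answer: 75/4 ≈ 18.750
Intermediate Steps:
g(s, H) = -(-5 + H)*(6 + s)/3 (g(s, H) = -(s + 6)*(H - 5)/3 = -(6 + s)*(-5 + H)/3 = -(-5 + H)*(6 + s)/3)
300/(16 + v*g(-1, 5)) = 300/(16 + 10*(10 - 2*5 + (5/3)*(-1) - 1/3*5*(-1))) = 300/(16 + 10*(10 - 10 - 5/3 + 5/3)) = 300/(16 + 10*0) = 300/(16 + 0) = 300/16 = 300*(1/16) = 75/4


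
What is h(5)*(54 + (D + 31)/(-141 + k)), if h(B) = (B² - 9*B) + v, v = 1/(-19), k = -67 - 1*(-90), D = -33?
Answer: -1214247/1121 ≈ -1083.2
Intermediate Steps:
k = 23 (k = -67 + 90 = 23)
v = -1/19 ≈ -0.052632
h(B) = -1/19 + B² - 9*B (h(B) = (B² - 9*B) - 1/19 = -1/19 + B² - 9*B)
h(5)*(54 + (D + 31)/(-141 + k)) = (-1/19 + 5² - 9*5)*(54 + (-33 + 31)/(-141 + 23)) = (-1/19 + 25 - 45)*(54 - 2/(-118)) = -381*(54 - 2*(-1/118))/19 = -381*(54 + 1/59)/19 = -381/19*3187/59 = -1214247/1121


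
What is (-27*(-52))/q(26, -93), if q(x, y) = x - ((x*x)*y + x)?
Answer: 9/403 ≈ 0.022332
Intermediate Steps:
q(x, y) = -y*x² (q(x, y) = x - (x²*y + x) = x - (y*x² + x) = x - (x + y*x²) = x + (-x - y*x²) = -y*x²)
(-27*(-52))/q(26, -93) = (-27*(-52))/((-1*(-93)*26²)) = 1404/((-1*(-93)*676)) = 1404/62868 = 1404*(1/62868) = 9/403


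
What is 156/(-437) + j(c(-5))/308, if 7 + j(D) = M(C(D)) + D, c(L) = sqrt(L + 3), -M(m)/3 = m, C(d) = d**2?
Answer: -48485/134596 + I*sqrt(2)/308 ≈ -0.36023 + 0.0045916*I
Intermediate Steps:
M(m) = -3*m
c(L) = sqrt(3 + L)
j(D) = -7 + D - 3*D**2 (j(D) = -7 + (-3*D**2 + D) = -7 + (D - 3*D**2) = -7 + D - 3*D**2)
156/(-437) + j(c(-5))/308 = 156/(-437) + (-7 + sqrt(3 - 5) - 3*(sqrt(3 - 5))**2)/308 = 156*(-1/437) + (-7 + sqrt(-2) - 3*(sqrt(-2))**2)*(1/308) = -156/437 + (-7 + I*sqrt(2) - 3*(I*sqrt(2))**2)*(1/308) = -156/437 + (-7 + I*sqrt(2) - 3*(-2))*(1/308) = -156/437 + (-7 + I*sqrt(2) + 6)*(1/308) = -156/437 + (-1 + I*sqrt(2))*(1/308) = -156/437 + (-1/308 + I*sqrt(2)/308) = -48485/134596 + I*sqrt(2)/308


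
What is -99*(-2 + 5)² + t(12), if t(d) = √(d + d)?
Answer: -891 + 2*√6 ≈ -886.10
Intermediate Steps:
t(d) = √2*√d (t(d) = √(2*d) = √2*√d)
-99*(-2 + 5)² + t(12) = -99*(-2 + 5)² + √2*√12 = -99*3² + √2*(2*√3) = -99*9 + 2*√6 = -891 + 2*√6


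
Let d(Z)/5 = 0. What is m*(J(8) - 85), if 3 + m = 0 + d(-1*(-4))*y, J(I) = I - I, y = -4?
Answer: 255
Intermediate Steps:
d(Z) = 0 (d(Z) = 5*0 = 0)
J(I) = 0
m = -3 (m = -3 + (0 + 0*(-4)) = -3 + (0 + 0) = -3 + 0 = -3)
m*(J(8) - 85) = -3*(0 - 85) = -3*(-85) = 255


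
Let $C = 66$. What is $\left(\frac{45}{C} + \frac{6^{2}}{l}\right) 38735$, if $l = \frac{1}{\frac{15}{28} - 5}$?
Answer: $- \frac{954624075}{154} \approx -6.1989 \cdot 10^{6}$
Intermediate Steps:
$l = - \frac{28}{125}$ ($l = \frac{1}{15 \cdot \frac{1}{28} - 5} = \frac{1}{\frac{15}{28} - 5} = \frac{1}{- \frac{125}{28}} = - \frac{28}{125} \approx -0.224$)
$\left(\frac{45}{C} + \frac{6^{2}}{l}\right) 38735 = \left(\frac{45}{66} + \frac{6^{2}}{- \frac{28}{125}}\right) 38735 = \left(45 \cdot \frac{1}{66} + 36 \left(- \frac{125}{28}\right)\right) 38735 = \left(\frac{15}{22} - \frac{1125}{7}\right) 38735 = \left(- \frac{24645}{154}\right) 38735 = - \frac{954624075}{154}$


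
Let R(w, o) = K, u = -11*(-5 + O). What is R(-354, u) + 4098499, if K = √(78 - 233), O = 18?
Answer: 4098499 + I*√155 ≈ 4.0985e+6 + 12.45*I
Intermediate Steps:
u = -143 (u = -11*(-5 + 18) = -11*13 = -143)
K = I*√155 (K = √(-155) = I*√155 ≈ 12.45*I)
R(w, o) = I*√155
R(-354, u) + 4098499 = I*√155 + 4098499 = 4098499 + I*√155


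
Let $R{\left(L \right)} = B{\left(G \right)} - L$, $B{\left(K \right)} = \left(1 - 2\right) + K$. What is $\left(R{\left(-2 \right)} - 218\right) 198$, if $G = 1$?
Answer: $-42768$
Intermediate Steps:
$B{\left(K \right)} = -1 + K$
$R{\left(L \right)} = - L$ ($R{\left(L \right)} = \left(-1 + 1\right) - L = 0 - L = - L$)
$\left(R{\left(-2 \right)} - 218\right) 198 = \left(\left(-1\right) \left(-2\right) - 218\right) 198 = \left(2 - 218\right) 198 = \left(-216\right) 198 = -42768$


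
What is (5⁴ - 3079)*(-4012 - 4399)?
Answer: 20640594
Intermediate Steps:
(5⁴ - 3079)*(-4012 - 4399) = (625 - 3079)*(-8411) = -2454*(-8411) = 20640594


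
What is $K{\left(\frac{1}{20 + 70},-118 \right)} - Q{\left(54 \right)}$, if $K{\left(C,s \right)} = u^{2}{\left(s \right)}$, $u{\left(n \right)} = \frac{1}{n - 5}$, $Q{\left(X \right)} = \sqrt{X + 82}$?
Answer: $\frac{1}{15129} - 2 \sqrt{34} \approx -11.662$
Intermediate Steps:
$Q{\left(X \right)} = \sqrt{82 + X}$
$u{\left(n \right)} = \frac{1}{-5 + n}$
$K{\left(C,s \right)} = \frac{1}{\left(-5 + s\right)^{2}}$ ($K{\left(C,s \right)} = \left(\frac{1}{-5 + s}\right)^{2} = \frac{1}{\left(-5 + s\right)^{2}}$)
$K{\left(\frac{1}{20 + 70},-118 \right)} - Q{\left(54 \right)} = \frac{1}{\left(-5 - 118\right)^{2}} - \sqrt{82 + 54} = \frac{1}{15129} - \sqrt{136} = \frac{1}{15129} - 2 \sqrt{34}$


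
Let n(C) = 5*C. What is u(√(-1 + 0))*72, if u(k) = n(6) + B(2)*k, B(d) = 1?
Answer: 2160 + 72*I ≈ 2160.0 + 72.0*I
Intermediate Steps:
u(k) = 30 + k (u(k) = 5*6 + 1*k = 30 + k)
u(√(-1 + 0))*72 = (30 + √(-1 + 0))*72 = (30 + √(-1))*72 = (30 + I)*72 = 2160 + 72*I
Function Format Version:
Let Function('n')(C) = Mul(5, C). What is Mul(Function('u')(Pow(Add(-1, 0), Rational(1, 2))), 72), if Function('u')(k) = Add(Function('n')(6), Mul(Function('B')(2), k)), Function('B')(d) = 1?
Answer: Add(2160, Mul(72, I)) ≈ Add(2160.0, Mul(72.000, I))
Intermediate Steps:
Function('u')(k) = Add(30, k) (Function('u')(k) = Add(Mul(5, 6), Mul(1, k)) = Add(30, k))
Mul(Function('u')(Pow(Add(-1, 0), Rational(1, 2))), 72) = Mul(Add(30, Pow(Add(-1, 0), Rational(1, 2))), 72) = Mul(Add(30, Pow(-1, Rational(1, 2))), 72) = Mul(Add(30, I), 72) = Add(2160, Mul(72, I))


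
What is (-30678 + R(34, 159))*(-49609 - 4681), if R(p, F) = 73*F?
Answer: 1035364590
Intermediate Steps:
(-30678 + R(34, 159))*(-49609 - 4681) = (-30678 + 73*159)*(-49609 - 4681) = (-30678 + 11607)*(-54290) = -19071*(-54290) = 1035364590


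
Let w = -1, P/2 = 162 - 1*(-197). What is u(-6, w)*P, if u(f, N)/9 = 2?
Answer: 12924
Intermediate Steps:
P = 718 (P = 2*(162 - 1*(-197)) = 2*(162 + 197) = 2*359 = 718)
u(f, N) = 18 (u(f, N) = 9*2 = 18)
u(-6, w)*P = 18*718 = 12924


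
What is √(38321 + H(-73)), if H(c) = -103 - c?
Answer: 59*√11 ≈ 195.68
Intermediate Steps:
√(38321 + H(-73)) = √(38321 + (-103 - 1*(-73))) = √(38321 + (-103 + 73)) = √(38321 - 30) = √38291 = 59*√11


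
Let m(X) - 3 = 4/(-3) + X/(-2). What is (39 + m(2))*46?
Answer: 5474/3 ≈ 1824.7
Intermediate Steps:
m(X) = 5/3 - X/2 (m(X) = 3 + (4/(-3) + X/(-2)) = 3 + (4*(-⅓) + X*(-½)) = 3 + (-4/3 - X/2) = 5/3 - X/2)
(39 + m(2))*46 = (39 + (5/3 - ½*2))*46 = (39 + (5/3 - 1))*46 = (39 + ⅔)*46 = (119/3)*46 = 5474/3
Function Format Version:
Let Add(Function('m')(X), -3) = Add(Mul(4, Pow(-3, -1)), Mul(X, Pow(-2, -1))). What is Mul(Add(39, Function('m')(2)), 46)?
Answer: Rational(5474, 3) ≈ 1824.7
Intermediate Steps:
Function('m')(X) = Add(Rational(5, 3), Mul(Rational(-1, 2), X)) (Function('m')(X) = Add(3, Add(Mul(4, Pow(-3, -1)), Mul(X, Pow(-2, -1)))) = Add(3, Add(Mul(4, Rational(-1, 3)), Mul(X, Rational(-1, 2)))) = Add(3, Add(Rational(-4, 3), Mul(Rational(-1, 2), X))) = Add(Rational(5, 3), Mul(Rational(-1, 2), X)))
Mul(Add(39, Function('m')(2)), 46) = Mul(Add(39, Add(Rational(5, 3), Mul(Rational(-1, 2), 2))), 46) = Mul(Add(39, Add(Rational(5, 3), -1)), 46) = Mul(Add(39, Rational(2, 3)), 46) = Mul(Rational(119, 3), 46) = Rational(5474, 3)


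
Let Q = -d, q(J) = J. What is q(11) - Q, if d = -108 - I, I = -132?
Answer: 35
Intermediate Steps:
d = 24 (d = -108 - 1*(-132) = -108 + 132 = 24)
Q = -24 (Q = -1*24 = -24)
q(11) - Q = 11 - 1*(-24) = 11 + 24 = 35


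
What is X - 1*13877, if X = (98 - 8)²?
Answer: -5777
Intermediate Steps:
X = 8100 (X = 90² = 8100)
X - 1*13877 = 8100 - 1*13877 = 8100 - 13877 = -5777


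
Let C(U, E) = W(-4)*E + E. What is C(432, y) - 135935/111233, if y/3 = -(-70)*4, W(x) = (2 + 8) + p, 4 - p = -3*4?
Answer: 2522628505/111233 ≈ 22679.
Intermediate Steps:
p = 16 (p = 4 - (-3)*4 = 4 - 1*(-12) = 4 + 12 = 16)
W(x) = 26 (W(x) = (2 + 8) + 16 = 10 + 16 = 26)
y = 840 (y = 3*(-(-70)*4) = 3*(-14*(-20)) = 3*280 = 840)
C(U, E) = 27*E (C(U, E) = 26*E + E = 27*E)
C(432, y) - 135935/111233 = 27*840 - 135935/111233 = 22680 - 135935*1/111233 = 22680 - 135935/111233 = 2522628505/111233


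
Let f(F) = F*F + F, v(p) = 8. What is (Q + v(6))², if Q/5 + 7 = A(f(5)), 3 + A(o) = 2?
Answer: 1024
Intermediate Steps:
f(F) = F + F² (f(F) = F² + F = F + F²)
A(o) = -1 (A(o) = -3 + 2 = -1)
Q = -40 (Q = -35 + 5*(-1) = -35 - 5 = -40)
(Q + v(6))² = (-40 + 8)² = (-32)² = 1024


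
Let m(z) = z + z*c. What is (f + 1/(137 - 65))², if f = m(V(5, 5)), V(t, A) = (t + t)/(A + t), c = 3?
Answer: 83521/5184 ≈ 16.111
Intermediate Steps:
V(t, A) = 2*t/(A + t) (V(t, A) = (2*t)/(A + t) = 2*t/(A + t))
m(z) = 4*z (m(z) = z + z*3 = z + 3*z = 4*z)
f = 4 (f = 4*(2*5/(5 + 5)) = 4*(2*5/10) = 4*(2*5*(⅒)) = 4*1 = 4)
(f + 1/(137 - 65))² = (4 + 1/(137 - 65))² = (4 + 1/72)² = (289/72)² = 83521/5184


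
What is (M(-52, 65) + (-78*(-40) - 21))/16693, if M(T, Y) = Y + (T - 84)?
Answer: 3028/16693 ≈ 0.18139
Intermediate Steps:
M(T, Y) = -84 + T + Y (M(T, Y) = Y + (-84 + T) = -84 + T + Y)
(M(-52, 65) + (-78*(-40) - 21))/16693 = ((-84 - 52 + 65) + (-78*(-40) - 21))/16693 = (-71 + (3120 - 21))*(1/16693) = (-71 + 3099)*(1/16693) = 3028*(1/16693) = 3028/16693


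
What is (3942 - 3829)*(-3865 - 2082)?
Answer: -672011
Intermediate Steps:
(3942 - 3829)*(-3865 - 2082) = 113*(-5947) = -672011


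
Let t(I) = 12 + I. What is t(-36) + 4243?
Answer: 4219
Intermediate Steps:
t(-36) + 4243 = (12 - 36) + 4243 = -24 + 4243 = 4219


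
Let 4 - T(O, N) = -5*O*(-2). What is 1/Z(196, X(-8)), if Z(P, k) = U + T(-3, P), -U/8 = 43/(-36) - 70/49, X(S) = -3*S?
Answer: 63/3464 ≈ 0.018187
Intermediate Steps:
T(O, N) = 4 - 10*O (T(O, N) = 4 - (-5*O)*(-2) = 4 - 10*O)
U = 1322/63 (U = -8*(43/(-36) - 70/49) = -8*(43*(-1/36) - 70*1/49) = -8*(-43/36 - 10/7) = -8*(-661/252) = 1322/63 ≈ 20.984)
Z(P, k) = 3464/63 (Z(P, k) = 1322/63 + (4 - 10*(-3)) = 1322/63 + (4 + 30) = 1322/63 + 34 = 3464/63)
1/Z(196, X(-8)) = 1/(3464/63) = 63/3464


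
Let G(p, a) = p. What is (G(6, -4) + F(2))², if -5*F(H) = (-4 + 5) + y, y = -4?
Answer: 1089/25 ≈ 43.560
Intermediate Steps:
F(H) = ⅗ (F(H) = -((-4 + 5) - 4)/5 = -(1 - 4)/5 = -⅕*(-3) = ⅗)
(G(6, -4) + F(2))² = (6 + ⅗)² = (33/5)² = 1089/25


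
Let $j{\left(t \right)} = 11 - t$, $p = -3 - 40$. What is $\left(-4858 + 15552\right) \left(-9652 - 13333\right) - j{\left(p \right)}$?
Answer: $-245801644$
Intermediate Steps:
$p = -43$ ($p = -3 - 40 = -43$)
$\left(-4858 + 15552\right) \left(-9652 - 13333\right) - j{\left(p \right)} = \left(-4858 + 15552\right) \left(-9652 - 13333\right) - \left(11 - -43\right) = 10694 \left(-22985\right) - \left(11 + 43\right) = -245801590 - 54 = -245801644$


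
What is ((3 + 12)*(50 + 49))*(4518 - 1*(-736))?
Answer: 7802190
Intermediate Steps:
((3 + 12)*(50 + 49))*(4518 - 1*(-736)) = (15*99)*(4518 + 736) = 1485*5254 = 7802190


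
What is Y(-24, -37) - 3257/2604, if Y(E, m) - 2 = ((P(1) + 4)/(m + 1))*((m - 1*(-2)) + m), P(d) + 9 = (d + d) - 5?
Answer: -39713/2604 ≈ -15.251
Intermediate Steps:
P(d) = -14 + 2*d (P(d) = -9 + ((d + d) - 5) = -9 + (2*d - 5) = -9 + (-5 + 2*d) = -14 + 2*d)
Y(E, m) = 2 - 8*(2 + 2*m)/(1 + m) (Y(E, m) = 2 + (((-14 + 2*1) + 4)/(m + 1))*((m - 1*(-2)) + m) = 2 + (((-14 + 2) + 4)/(1 + m))*((m + 2) + m) = 2 + ((-12 + 4)/(1 + m))*((2 + m) + m) = 2 + (-8/(1 + m))*(2 + 2*m) = 2 - 8*(2 + 2*m)/(1 + m))
Y(-24, -37) - 3257/2604 = -14 - 3257/2604 = -39713/2604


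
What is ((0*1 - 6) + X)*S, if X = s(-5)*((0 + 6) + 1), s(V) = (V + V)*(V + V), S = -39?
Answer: -27066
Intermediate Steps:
s(V) = 4*V² (s(V) = (2*V)*(2*V) = 4*V²)
X = 700 (X = (4*(-5)²)*((0 + 6) + 1) = (4*25)*(6 + 1) = 100*7 = 700)
((0*1 - 6) + X)*S = ((0*1 - 6) + 700)*(-39) = ((0 - 6) + 700)*(-39) = (-6 + 700)*(-39) = 694*(-39) = -27066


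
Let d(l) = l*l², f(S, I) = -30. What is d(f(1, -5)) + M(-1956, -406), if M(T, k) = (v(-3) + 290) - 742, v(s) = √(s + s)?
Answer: -27452 + I*√6 ≈ -27452.0 + 2.4495*I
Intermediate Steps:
v(s) = √2*√s (v(s) = √(2*s) = √2*√s)
d(l) = l³
M(T, k) = -452 + I*√6 (M(T, k) = (√2*√(-3) + 290) - 742 = (√2*(I*√3) + 290) - 742 = (I*√6 + 290) - 742 = (290 + I*√6) - 742 = -452 + I*√6)
d(f(1, -5)) + M(-1956, -406) = (-30)³ + (-452 + I*√6) = -27000 + (-452 + I*√6) = -27452 + I*√6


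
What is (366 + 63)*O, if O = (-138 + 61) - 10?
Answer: -37323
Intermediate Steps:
O = -87 (O = -77 - 10 = -87)
(366 + 63)*O = (366 + 63)*(-87) = 429*(-87) = -37323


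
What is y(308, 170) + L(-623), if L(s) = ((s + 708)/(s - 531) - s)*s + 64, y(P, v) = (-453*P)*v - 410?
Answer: -27820065515/1154 ≈ -2.4108e+7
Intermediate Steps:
y(P, v) = -410 - 453*P*v (y(P, v) = -453*P*v - 410 = -410 - 453*P*v)
L(s) = 64 + s*(-s + (708 + s)/(-531 + s)) (L(s) = ((708 + s)/(-531 + s) - s)*s + 64 = (-s + (708 + s)/(-531 + s))*s + 64 = s*(-s + (708 + s)/(-531 + s)) + 64 = 64 + s*(-s + (708 + s)/(-531 + s)))
y(308, 170) + L(-623) = (-410 - 453*308*170) + (-33984 - 1*(-623)³ + 532*(-623)² + 772*(-623))/(-531 - 623) = (-410 - 23719080) + (-33984 - 1*(-241804367) + 532*388129 - 480956)/(-1154) = -23719490 - (-33984 + 241804367 + 206484628 - 480956)/1154 = -23719490 - 1/1154*447774055 = -23719490 - 447774055/1154 = -27820065515/1154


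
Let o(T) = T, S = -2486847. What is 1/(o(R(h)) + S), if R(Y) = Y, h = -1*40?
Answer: -1/2486887 ≈ -4.0211e-7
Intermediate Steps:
h = -40
1/(o(R(h)) + S) = 1/(-40 - 2486847) = 1/(-2486887) = -1/2486887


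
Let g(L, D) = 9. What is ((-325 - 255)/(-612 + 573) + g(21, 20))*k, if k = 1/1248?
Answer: 931/48672 ≈ 0.019128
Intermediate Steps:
k = 1/1248 ≈ 0.00080128
((-325 - 255)/(-612 + 573) + g(21, 20))*k = ((-325 - 255)/(-612 + 573) + 9)*(1/1248) = (-580/(-39) + 9)*(1/1248) = (-580*(-1/39) + 9)*(1/1248) = (580/39 + 9)*(1/1248) = (931/39)*(1/1248) = 931/48672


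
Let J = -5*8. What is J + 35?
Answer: -5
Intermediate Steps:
J = -40
J + 35 = -40 + 35 = -5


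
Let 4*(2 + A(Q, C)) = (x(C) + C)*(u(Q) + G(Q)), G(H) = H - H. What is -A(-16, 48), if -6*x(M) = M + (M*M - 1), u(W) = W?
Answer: -4120/3 ≈ -1373.3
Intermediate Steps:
x(M) = 1/6 - M/6 - M**2/6 (x(M) = -(M + (M*M - 1))/6 = -(M + (M**2 - 1))/6 = -(M + (-1 + M**2))/6 = -(-1 + M + M**2)/6 = 1/6 - M/6 - M**2/6)
G(H) = 0
A(Q, C) = -2 + Q*(1/6 - C**2/6 + 5*C/6)/4 (A(Q, C) = -2 + (((1/6 - C/6 - C**2/6) + C)*(Q + 0))/4 = -2 + ((1/6 - C**2/6 + 5*C/6)*Q)/4 = -2 + (Q*(1/6 - C**2/6 + 5*C/6))/4 = -2 + Q*(1/6 - C**2/6 + 5*C/6)/4)
-A(-16, 48) = -(-2 + (1/24)*(-16) - 1/24*(-16)*48**2 + (5/24)*48*(-16)) = -(-2 - 2/3 - 1/24*(-16)*2304 - 160) = -(-2 - 2/3 + 1536 - 160) = -1*4120/3 = -4120/3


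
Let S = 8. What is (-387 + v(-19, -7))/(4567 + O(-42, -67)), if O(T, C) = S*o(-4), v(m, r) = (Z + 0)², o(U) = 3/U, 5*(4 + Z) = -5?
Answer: -362/4561 ≈ -0.079369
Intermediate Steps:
Z = -5 (Z = -4 + (⅕)*(-5) = -4 - 1 = -5)
v(m, r) = 25 (v(m, r) = (-5 + 0)² = (-5)² = 25)
O(T, C) = -6 (O(T, C) = 8*(3/(-4)) = 8*(3*(-¼)) = 8*(-¾) = -6)
(-387 + v(-19, -7))/(4567 + O(-42, -67)) = (-387 + 25)/(4567 - 6) = -362/4561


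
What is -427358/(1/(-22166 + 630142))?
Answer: -259823407408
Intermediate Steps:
-427358/(1/(-22166 + 630142)) = -427358/(1/607976) = -427358/1/607976 = -427358*607976 = -259823407408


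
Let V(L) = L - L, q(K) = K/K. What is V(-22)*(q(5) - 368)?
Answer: 0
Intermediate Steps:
q(K) = 1
V(L) = 0
V(-22)*(q(5) - 368) = 0*(1 - 368) = 0*(-367) = 0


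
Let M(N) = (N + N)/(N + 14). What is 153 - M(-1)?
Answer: 1991/13 ≈ 153.15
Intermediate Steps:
M(N) = 2*N/(14 + N) (M(N) = (2*N)/(14 + N) = 2*N/(14 + N))
153 - M(-1) = 153 - 2*(-1)/(14 - 1) = 153 - 2*(-1)/13 = 153 - 1*(-2/13) = 153 + 2/13 = 1991/13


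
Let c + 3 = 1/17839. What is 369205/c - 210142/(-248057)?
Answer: -1633753672936443/13275018412 ≈ -1.2307e+5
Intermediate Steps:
c = -53516/17839 (c = -3 + 1/17839 = -53516/17839 ≈ -2.9999)
369205/c - 210142/(-248057) = 369205/(-53516/17839) - 210142/(-248057) = 369205*(-17839/53516) - 210142*(-1/248057) = -6586247995/53516 + 210142/248057 = -1633753672936443/13275018412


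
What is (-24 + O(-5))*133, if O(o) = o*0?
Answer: -3192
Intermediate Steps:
O(o) = 0
(-24 + O(-5))*133 = (-24 + 0)*133 = -24*133 = -3192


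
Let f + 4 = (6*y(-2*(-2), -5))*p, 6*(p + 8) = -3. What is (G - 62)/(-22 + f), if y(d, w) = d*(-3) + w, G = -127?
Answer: -189/841 ≈ -0.22473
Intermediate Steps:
p = -17/2 (p = -8 + (⅙)*(-3) = -8 - ½ = -17/2 ≈ -8.5000)
y(d, w) = w - 3*d (y(d, w) = -3*d + w = w - 3*d)
f = 863 (f = -4 + (6*(-5 - (-6)*(-2)))*(-17/2) = -4 + (6*(-5 - 3*4))*(-17/2) = -4 + (6*(-5 - 12))*(-17/2) = -4 + (6*(-17))*(-17/2) = -4 - 102*(-17/2) = -4 + 867 = 863)
(G - 62)/(-22 + f) = (-127 - 62)/(-22 + 863) = -189/841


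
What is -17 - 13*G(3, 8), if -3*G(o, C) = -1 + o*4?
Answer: 92/3 ≈ 30.667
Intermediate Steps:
G(o, C) = ⅓ - 4*o/3 (G(o, C) = -(-1 + o*4)/3 = -(-1 + 4*o)/3 = ⅓ - 4*o/3)
-17 - 13*G(3, 8) = -17 - 13*(⅓ - 4/3*3) = -17 - 13*(⅓ - 4) = -17 - 13*(-11/3) = -17 + 143/3 = 92/3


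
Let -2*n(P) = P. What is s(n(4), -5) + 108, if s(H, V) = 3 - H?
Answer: 113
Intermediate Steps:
n(P) = -P/2
s(n(4), -5) + 108 = (3 - (-1)*4/2) + 108 = (3 - 1*(-2)) + 108 = (3 + 2) + 108 = 5 + 108 = 113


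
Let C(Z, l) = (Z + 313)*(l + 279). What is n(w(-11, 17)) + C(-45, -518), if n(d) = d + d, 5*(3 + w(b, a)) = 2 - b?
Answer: -320264/5 ≈ -64053.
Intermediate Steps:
w(b, a) = -13/5 - b/5 (w(b, a) = -3 + (2 - b)/5 = -3 + (2/5 - b/5) = -13/5 - b/5)
C(Z, l) = (279 + l)*(313 + Z) (C(Z, l) = (313 + Z)*(279 + l) = (279 + l)*(313 + Z))
n(d) = 2*d
n(w(-11, 17)) + C(-45, -518) = 2*(-13/5 - 1/5*(-11)) + (87327 + 279*(-45) + 313*(-518) - 45*(-518)) = 2*(-13/5 + 11/5) + (87327 - 12555 - 162134 + 23310) = 2*(-2/5) - 64052 = -4/5 - 64052 = -320264/5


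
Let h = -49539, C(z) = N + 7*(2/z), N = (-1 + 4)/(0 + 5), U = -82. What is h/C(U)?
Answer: -10155495/88 ≈ -1.1540e+5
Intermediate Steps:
N = ⅗ (N = 3/5 = 3*(⅕) = ⅗ ≈ 0.60000)
C(z) = ⅗ + 14/z (C(z) = ⅗ + 7*(2/z) = ⅗ + 14/z)
h/C(U) = -49539/(⅗ + 14/(-82)) = -49539/(⅗ + 14*(-1/82)) = -49539/(⅗ - 7/41) = -49539/88/205 = -49539*205/88 = -10155495/88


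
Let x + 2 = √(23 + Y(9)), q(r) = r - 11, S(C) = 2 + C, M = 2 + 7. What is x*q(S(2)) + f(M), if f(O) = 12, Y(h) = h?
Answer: 26 - 28*√2 ≈ -13.598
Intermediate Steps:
M = 9
q(r) = -11 + r
x = -2 + 4*√2 (x = -2 + √(23 + 9) = -2 + √32 = -2 + 4*√2 ≈ 3.6569)
x*q(S(2)) + f(M) = (-2 + 4*√2)*(-11 + (2 + 2)) + 12 = (-2 + 4*√2)*(-11 + 4) + 12 = (-2 + 4*√2)*(-7) + 12 = (14 - 28*√2) + 12 = 26 - 28*√2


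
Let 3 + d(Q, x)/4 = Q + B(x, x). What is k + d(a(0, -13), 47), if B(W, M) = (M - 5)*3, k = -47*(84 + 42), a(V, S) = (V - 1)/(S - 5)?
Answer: -48868/9 ≈ -5429.8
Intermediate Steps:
a(V, S) = (-1 + V)/(-5 + S)
k = -5922 (k = -47*126 = -5922)
B(W, M) = -15 + 3*M (B(W, M) = (-5 + M)*3 = -15 + 3*M)
d(Q, x) = -72 + 4*Q + 12*x (d(Q, x) = -12 + 4*(Q + (-15 + 3*x)) = -12 + 4*(-15 + Q + 3*x) = -12 + (-60 + 4*Q + 12*x) = -72 + 4*Q + 12*x)
k + d(a(0, -13), 47) = -5922 + (-72 + 4*((-1 + 0)/(-5 - 13)) + 12*47) = -5922 + (-72 + 4*(-1/(-18)) + 564) = -5922 + (-72 + 4*(-1/18*(-1)) + 564) = -5922 + (-72 + 4*(1/18) + 564) = -5922 + (-72 + 2/9 + 564) = -5922 + 4430/9 = -48868/9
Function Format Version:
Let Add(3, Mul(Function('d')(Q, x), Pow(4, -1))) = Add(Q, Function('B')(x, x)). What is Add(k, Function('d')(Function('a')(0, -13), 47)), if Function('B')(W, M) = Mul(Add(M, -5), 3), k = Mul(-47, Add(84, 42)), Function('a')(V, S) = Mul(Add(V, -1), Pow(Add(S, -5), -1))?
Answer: Rational(-48868, 9) ≈ -5429.8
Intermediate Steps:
Function('a')(V, S) = Mul(Pow(Add(-5, S), -1), Add(-1, V)) (Function('a')(V, S) = Mul(Add(-1, V), Pow(Add(-5, S), -1)) = Mul(Pow(Add(-5, S), -1), Add(-1, V)))
k = -5922 (k = Mul(-47, 126) = -5922)
Function('B')(W, M) = Add(-15, Mul(3, M)) (Function('B')(W, M) = Mul(Add(-5, M), 3) = Add(-15, Mul(3, M)))
Function('d')(Q, x) = Add(-72, Mul(4, Q), Mul(12, x)) (Function('d')(Q, x) = Add(-12, Mul(4, Add(Q, Add(-15, Mul(3, x))))) = Add(-12, Mul(4, Add(-15, Q, Mul(3, x)))) = Add(-12, Add(-60, Mul(4, Q), Mul(12, x))) = Add(-72, Mul(4, Q), Mul(12, x)))
Add(k, Function('d')(Function('a')(0, -13), 47)) = Add(-5922, Add(-72, Mul(4, Mul(Pow(Add(-5, -13), -1), Add(-1, 0))), Mul(12, 47))) = Add(-5922, Add(-72, Mul(4, Mul(Pow(-18, -1), -1)), 564)) = Add(-5922, Add(-72, Mul(4, Mul(Rational(-1, 18), -1)), 564)) = Add(-5922, Add(-72, Mul(4, Rational(1, 18)), 564)) = Add(-5922, Add(-72, Rational(2, 9), 564)) = Add(-5922, Rational(4430, 9)) = Rational(-48868, 9)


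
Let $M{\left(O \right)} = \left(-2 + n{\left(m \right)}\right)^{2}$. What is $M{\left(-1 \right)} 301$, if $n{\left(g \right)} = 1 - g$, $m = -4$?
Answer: $2709$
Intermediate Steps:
$M{\left(O \right)} = 9$ ($M{\left(O \right)} = \left(-2 + \left(1 - -4\right)\right)^{2} = \left(-2 + \left(1 + 4\right)\right)^{2} = \left(-2 + 5\right)^{2} = 3^{2} = 9$)
$M{\left(-1 \right)} 301 = 9 \cdot 301 = 2709$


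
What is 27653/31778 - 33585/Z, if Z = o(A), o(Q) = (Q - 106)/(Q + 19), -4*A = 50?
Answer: 4626995817/2510462 ≈ 1843.1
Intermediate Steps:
A = -25/2 (A = -¼*50 = -25/2 ≈ -12.500)
o(Q) = (-106 + Q)/(19 + Q)
Z = -237/13 (Z = (-106 - 25/2)/(19 - 25/2) = -237/2/(13/2) = (2/13)*(-237/2) = -237/13 ≈ -18.231)
27653/31778 - 33585/Z = 27653/31778 - 33585/(-237/13) = 27653*(1/31778) - 33585*(-13/237) = 27653/31778 + 145535/79 = 4626995817/2510462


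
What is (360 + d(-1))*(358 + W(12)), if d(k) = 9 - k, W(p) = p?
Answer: 136900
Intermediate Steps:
(360 + d(-1))*(358 + W(12)) = (360 + (9 - 1*(-1)))*(358 + 12) = (360 + (9 + 1))*370 = (360 + 10)*370 = 370*370 = 136900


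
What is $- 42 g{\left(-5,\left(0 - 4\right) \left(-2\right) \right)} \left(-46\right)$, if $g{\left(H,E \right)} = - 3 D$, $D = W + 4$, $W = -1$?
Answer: $-17388$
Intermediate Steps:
$D = 3$ ($D = -1 + 4 = 3$)
$g{\left(H,E \right)} = -9$ ($g{\left(H,E \right)} = \left(-3\right) 3 = -9$)
$- 42 g{\left(-5,\left(0 - 4\right) \left(-2\right) \right)} \left(-46\right) = \left(-42\right) \left(-9\right) \left(-46\right) = 378 \left(-46\right) = -17388$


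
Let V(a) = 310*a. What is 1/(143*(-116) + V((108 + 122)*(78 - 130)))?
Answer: -1/3724188 ≈ -2.6851e-7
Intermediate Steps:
1/(143*(-116) + V((108 + 122)*(78 - 130))) = 1/(143*(-116) + 310*((108 + 122)*(78 - 130))) = 1/(-16588 + 310*(230*(-52))) = 1/(-16588 + 310*(-11960)) = 1/(-16588 - 3707600) = 1/(-3724188) = -1/3724188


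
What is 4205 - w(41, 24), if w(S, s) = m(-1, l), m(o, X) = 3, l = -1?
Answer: 4202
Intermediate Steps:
w(S, s) = 3
4205 - w(41, 24) = 4205 - 1*3 = 4205 - 3 = 4202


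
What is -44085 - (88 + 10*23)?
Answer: -44403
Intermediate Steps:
-44085 - (88 + 10*23) = -44085 - (88 + 230) = -44085 - 1*318 = -44085 - 318 = -44403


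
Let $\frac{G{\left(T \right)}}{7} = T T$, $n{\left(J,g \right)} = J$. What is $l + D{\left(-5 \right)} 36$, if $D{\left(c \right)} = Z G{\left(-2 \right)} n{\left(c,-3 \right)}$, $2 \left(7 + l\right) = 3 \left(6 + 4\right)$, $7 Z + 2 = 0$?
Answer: $1448$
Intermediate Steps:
$Z = - \frac{2}{7}$ ($Z = - \frac{2}{7} + \frac{1}{7} \cdot 0 = - \frac{2}{7} + 0 = - \frac{2}{7} \approx -0.28571$)
$G{\left(T \right)} = 7 T^{2}$ ($G{\left(T \right)} = 7 T T = 7 T^{2}$)
$l = 8$ ($l = -7 + \frac{3 \left(6 + 4\right)}{2} = -7 + \frac{3 \cdot 10}{2} = -7 + \frac{1}{2} \cdot 30 = -7 + 15 = 8$)
$D{\left(c \right)} = - 8 c$ ($D{\left(c \right)} = - \frac{2 \cdot 7 \left(-2\right)^{2}}{7} c = - \frac{2 \cdot 7 \cdot 4}{7} c = \left(- \frac{2}{7}\right) 28 c = - 8 c$)
$l + D{\left(-5 \right)} 36 = 8 + \left(-8\right) \left(-5\right) 36 = 8 + 40 \cdot 36 = 8 + 1440 = 1448$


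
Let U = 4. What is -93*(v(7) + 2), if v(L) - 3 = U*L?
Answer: -3069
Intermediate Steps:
v(L) = 3 + 4*L
-93*(v(7) + 2) = -93*((3 + 4*7) + 2) = -93*((3 + 28) + 2) = -93*(31 + 2) = -93*33 = -3069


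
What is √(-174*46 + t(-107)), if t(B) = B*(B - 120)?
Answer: √16285 ≈ 127.61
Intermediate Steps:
t(B) = B*(-120 + B)
√(-174*46 + t(-107)) = √(-174*46 - 107*(-120 - 107)) = √(-8004 - 107*(-227)) = √(-8004 + 24289) = √16285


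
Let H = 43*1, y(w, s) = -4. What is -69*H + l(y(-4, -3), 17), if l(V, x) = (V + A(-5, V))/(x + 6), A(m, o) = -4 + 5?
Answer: -68244/23 ≈ -2967.1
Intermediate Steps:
A(m, o) = 1
H = 43
l(V, x) = (1 + V)/(6 + x) (l(V, x) = (V + 1)/(x + 6) = (1 + V)/(6 + x))
-69*H + l(y(-4, -3), 17) = -69*43 + (1 - 4)/(6 + 17) = -2967 - 3/23 = -68244/23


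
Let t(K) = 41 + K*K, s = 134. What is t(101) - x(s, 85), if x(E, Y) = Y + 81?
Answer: 10076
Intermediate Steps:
t(K) = 41 + K²
x(E, Y) = 81 + Y
t(101) - x(s, 85) = (41 + 101²) - (81 + 85) = (41 + 10201) - 1*166 = 10242 - 166 = 10076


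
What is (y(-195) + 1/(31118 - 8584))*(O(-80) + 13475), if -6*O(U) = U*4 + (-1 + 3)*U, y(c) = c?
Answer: -59562418595/22534 ≈ -2.6432e+6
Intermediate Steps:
O(U) = -U (O(U) = -(U*4 + (-1 + 3)*U)/6 = -(4*U + 2*U)/6 = -U)
(y(-195) + 1/(31118 - 8584))*(O(-80) + 13475) = (-195 + 1/(31118 - 8584))*(-1*(-80) + 13475) = (-195 + 1/22534)*(80 + 13475) = (-195 + 1/22534)*13555 = -4394129/22534*13555 = -59562418595/22534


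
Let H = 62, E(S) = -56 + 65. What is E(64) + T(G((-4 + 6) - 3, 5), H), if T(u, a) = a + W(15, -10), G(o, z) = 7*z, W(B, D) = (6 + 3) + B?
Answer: 95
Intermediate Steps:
E(S) = 9
W(B, D) = 9 + B
T(u, a) = 24 + a (T(u, a) = a + (9 + 15) = a + 24 = 24 + a)
E(64) + T(G((-4 + 6) - 3, 5), H) = 9 + (24 + 62) = 9 + 86 = 95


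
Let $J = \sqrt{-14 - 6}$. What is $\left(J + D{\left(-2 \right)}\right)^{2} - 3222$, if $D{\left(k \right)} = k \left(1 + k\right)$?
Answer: $-3238 + 8 i \sqrt{5} \approx -3238.0 + 17.889 i$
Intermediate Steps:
$J = 2 i \sqrt{5}$ ($J = \sqrt{-20} = 2 i \sqrt{5} \approx 4.4721 i$)
$\left(J + D{\left(-2 \right)}\right)^{2} - 3222 = \left(2 i \sqrt{5} - 2 \left(1 - 2\right)\right)^{2} - 3222 = \left(2 i \sqrt{5} - -2\right)^{2} - 3222 = \left(2 i \sqrt{5} + 2\right)^{2} - 3222 = \left(2 + 2 i \sqrt{5}\right)^{2} - 3222 = -3222 + \left(2 + 2 i \sqrt{5}\right)^{2}$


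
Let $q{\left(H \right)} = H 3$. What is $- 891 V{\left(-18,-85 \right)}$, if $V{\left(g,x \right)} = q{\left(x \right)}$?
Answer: $227205$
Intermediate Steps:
$q{\left(H \right)} = 3 H$
$V{\left(g,x \right)} = 3 x$
$- 891 V{\left(-18,-85 \right)} = - 891 \cdot 3 \left(-85\right) = \left(-891\right) \left(-255\right) = 227205$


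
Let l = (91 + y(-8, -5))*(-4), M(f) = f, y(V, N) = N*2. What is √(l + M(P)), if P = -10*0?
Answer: 18*I ≈ 18.0*I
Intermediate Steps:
P = 0
y(V, N) = 2*N
l = -324 (l = (91 + 2*(-5))*(-4) = (91 - 10)*(-4) = 81*(-4) = -324)
√(l + M(P)) = √(-324 + 0) = √(-324) = 18*I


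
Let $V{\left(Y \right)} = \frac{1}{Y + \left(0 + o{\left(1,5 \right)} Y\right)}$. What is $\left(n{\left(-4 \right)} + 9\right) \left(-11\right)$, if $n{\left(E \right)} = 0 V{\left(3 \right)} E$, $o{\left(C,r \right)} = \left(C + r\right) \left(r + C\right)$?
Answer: $-99$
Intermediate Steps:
$o{\left(C,r \right)} = \left(C + r\right)^{2}$ ($o{\left(C,r \right)} = \left(C + r\right) \left(C + r\right) = \left(C + r\right)^{2}$)
$V{\left(Y \right)} = \frac{1}{37 Y}$ ($V{\left(Y \right)} = \frac{1}{Y + \left(0 + \left(1 + 5\right)^{2} Y\right)} = \frac{1}{Y + \left(0 + 6^{2} Y\right)} = \frac{1}{Y + \left(0 + 36 Y\right)} = \frac{1}{Y + 36 Y} = \frac{1}{37 Y}$)
$n{\left(E \right)} = 0$ ($n{\left(E \right)} = 0 \frac{1}{37 \cdot 3} E = 0 \cdot \frac{1}{37} \cdot \frac{1}{3} E = 0 \cdot \frac{1}{111} E = 0 E = 0$)
$\left(n{\left(-4 \right)} + 9\right) \left(-11\right) = \left(0 + 9\right) \left(-11\right) = 9 \left(-11\right) = -99$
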